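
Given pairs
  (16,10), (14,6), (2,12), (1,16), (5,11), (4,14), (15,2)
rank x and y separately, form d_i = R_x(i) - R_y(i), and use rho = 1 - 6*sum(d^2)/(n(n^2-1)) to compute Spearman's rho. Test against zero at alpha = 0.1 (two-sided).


Step 1: Rank x and y separately (midranks; no ties here).
rank(x): 16->7, 14->5, 2->2, 1->1, 5->4, 4->3, 15->6
rank(y): 10->3, 6->2, 12->5, 16->7, 11->4, 14->6, 2->1
Step 2: d_i = R_x(i) - R_y(i); compute d_i^2.
  (7-3)^2=16, (5-2)^2=9, (2-5)^2=9, (1-7)^2=36, (4-4)^2=0, (3-6)^2=9, (6-1)^2=25
sum(d^2) = 104.
Step 3: rho = 1 - 6*104 / (7*(7^2 - 1)) = 1 - 624/336 = -0.857143.
Step 4: Under H0, t = rho * sqrt((n-2)/(1-rho^2)) = -3.7210 ~ t(5).
Step 5: Two-sided p-value from the t-distribution with 5 df = 0.013697.
Step 6: alpha = 0.1. reject H0.

rho = -0.8571, p = 0.013697, reject H0 at alpha = 0.1.


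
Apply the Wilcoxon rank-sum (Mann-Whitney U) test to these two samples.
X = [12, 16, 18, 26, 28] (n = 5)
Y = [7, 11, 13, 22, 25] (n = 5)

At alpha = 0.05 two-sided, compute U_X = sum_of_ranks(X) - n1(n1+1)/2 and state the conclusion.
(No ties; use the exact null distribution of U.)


Step 1: Combine and sort all 10 observations; assign midranks.
sorted (value, group): (7,Y), (11,Y), (12,X), (13,Y), (16,X), (18,X), (22,Y), (25,Y), (26,X), (28,X)
ranks: 7->1, 11->2, 12->3, 13->4, 16->5, 18->6, 22->7, 25->8, 26->9, 28->10
Step 2: Rank sum for X: R1 = 3 + 5 + 6 + 9 + 10 = 33.
Step 3: U_X = R1 - n1(n1+1)/2 = 33 - 5*6/2 = 33 - 15 = 18.
       U_Y = n1*n2 - U_X = 25 - 18 = 7.
Step 4: No ties, so the exact null distribution of U (based on enumerating the C(10,5) = 252 equally likely rank assignments) gives the two-sided p-value.
Step 5: p-value = 0.309524; compare to alpha = 0.05. fail to reject H0.

U_X = 18, p = 0.309524, fail to reject H0 at alpha = 0.05.


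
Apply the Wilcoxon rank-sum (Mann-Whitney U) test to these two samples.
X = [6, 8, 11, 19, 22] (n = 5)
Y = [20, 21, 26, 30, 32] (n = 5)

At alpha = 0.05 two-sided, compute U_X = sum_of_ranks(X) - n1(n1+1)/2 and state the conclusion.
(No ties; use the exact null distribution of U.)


Step 1: Combine and sort all 10 observations; assign midranks.
sorted (value, group): (6,X), (8,X), (11,X), (19,X), (20,Y), (21,Y), (22,X), (26,Y), (30,Y), (32,Y)
ranks: 6->1, 8->2, 11->3, 19->4, 20->5, 21->6, 22->7, 26->8, 30->9, 32->10
Step 2: Rank sum for X: R1 = 1 + 2 + 3 + 4 + 7 = 17.
Step 3: U_X = R1 - n1(n1+1)/2 = 17 - 5*6/2 = 17 - 15 = 2.
       U_Y = n1*n2 - U_X = 25 - 2 = 23.
Step 4: No ties, so the exact null distribution of U (based on enumerating the C(10,5) = 252 equally likely rank assignments) gives the two-sided p-value.
Step 5: p-value = 0.031746; compare to alpha = 0.05. reject H0.

U_X = 2, p = 0.031746, reject H0 at alpha = 0.05.


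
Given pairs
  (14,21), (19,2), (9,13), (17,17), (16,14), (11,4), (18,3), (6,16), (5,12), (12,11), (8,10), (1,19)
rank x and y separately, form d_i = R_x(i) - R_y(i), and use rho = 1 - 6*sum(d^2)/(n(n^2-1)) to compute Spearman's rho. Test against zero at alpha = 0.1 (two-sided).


Step 1: Rank x and y separately (midranks; no ties here).
rank(x): 14->8, 19->12, 9->5, 17->10, 16->9, 11->6, 18->11, 6->3, 5->2, 12->7, 8->4, 1->1
rank(y): 21->12, 2->1, 13->7, 17->10, 14->8, 4->3, 3->2, 16->9, 12->6, 11->5, 10->4, 19->11
Step 2: d_i = R_x(i) - R_y(i); compute d_i^2.
  (8-12)^2=16, (12-1)^2=121, (5-7)^2=4, (10-10)^2=0, (9-8)^2=1, (6-3)^2=9, (11-2)^2=81, (3-9)^2=36, (2-6)^2=16, (7-5)^2=4, (4-4)^2=0, (1-11)^2=100
sum(d^2) = 388.
Step 3: rho = 1 - 6*388 / (12*(12^2 - 1)) = 1 - 2328/1716 = -0.356643.
Step 4: Under H0, t = rho * sqrt((n-2)/(1-rho^2)) = -1.2072 ~ t(10).
Step 5: Two-sided p-value from the t-distribution with 10 df = 0.255138.
Step 6: alpha = 0.1. fail to reject H0.

rho = -0.3566, p = 0.255138, fail to reject H0 at alpha = 0.1.


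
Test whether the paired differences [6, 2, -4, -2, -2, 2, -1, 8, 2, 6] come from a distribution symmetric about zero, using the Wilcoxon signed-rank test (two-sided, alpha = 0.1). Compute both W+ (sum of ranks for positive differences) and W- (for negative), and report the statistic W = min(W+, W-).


Step 1: Drop any zero differences (none here) and take |d_i|.
|d| = [6, 2, 4, 2, 2, 2, 1, 8, 2, 6]
Step 2: Midrank |d_i| (ties get averaged ranks).
ranks: |6|->8.5, |2|->4, |4|->7, |2|->4, |2|->4, |2|->4, |1|->1, |8|->10, |2|->4, |6|->8.5
Step 3: Attach original signs; sum ranks with positive sign and with negative sign.
W+ = 8.5 + 4 + 4 + 10 + 4 + 8.5 = 39
W- = 7 + 4 + 4 + 1 = 16
(Check: W+ + W- = 55 should equal n(n+1)/2 = 55.)
Step 4: Test statistic W = min(W+, W-) = 16.
Step 5: Ties in |d|, so use the tie-corrected normal approximation.
        E[W] = n(n+1)/4 = 10*11/4 = 27.5.
        Tie groups: |d|=2 (t=5), |d|=6 (t=2); sum(t^3 - t) = 126.
        Var[W] = n(n+1)(2n+1)/24 - sum(t^3-t)/48 = 2310/24 - 126/48 = 93.625.
        z = (W - E[W]) / sqrt(Var[W]) = (16 - 27.5) / 9.6760 = -1.1885.
        Two-sided p = 2*Phi(z) = 0.234634.
Step 6: alpha = 0.1. fail to reject H0.

W+ = 39, W- = 16, W = min = 16, p = 0.234634, fail to reject H0.


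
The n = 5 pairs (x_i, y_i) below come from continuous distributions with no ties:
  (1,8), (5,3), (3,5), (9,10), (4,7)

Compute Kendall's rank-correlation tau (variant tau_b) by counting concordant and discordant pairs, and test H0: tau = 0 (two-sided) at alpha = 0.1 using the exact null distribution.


Step 1: Enumerate the 10 unordered pairs (i,j) with i<j and classify each by sign(x_j-x_i) * sign(y_j-y_i).
  (1,2):dx=+4,dy=-5->D; (1,3):dx=+2,dy=-3->D; (1,4):dx=+8,dy=+2->C; (1,5):dx=+3,dy=-1->D
  (2,3):dx=-2,dy=+2->D; (2,4):dx=+4,dy=+7->C; (2,5):dx=-1,dy=+4->D; (3,4):dx=+6,dy=+5->C
  (3,5):dx=+1,dy=+2->C; (4,5):dx=-5,dy=-3->C
Step 2: C = 5, D = 5, total pairs = 10.
Step 3: tau = (C - D)/(n(n-1)/2) = (5 - 5)/10 = 0.000000.
Step 4: Exact two-sided p-value (enumerate n! = 120 permutations of y under H0): p = 1.000000.
Step 5: alpha = 0.1. fail to reject H0.

tau_b = 0.0000 (C=5, D=5), p = 1.000000, fail to reject H0.


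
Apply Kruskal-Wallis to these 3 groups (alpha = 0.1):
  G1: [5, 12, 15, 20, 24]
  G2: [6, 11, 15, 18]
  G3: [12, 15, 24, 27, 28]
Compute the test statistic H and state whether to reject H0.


Step 1: Combine all N = 14 observations and assign midranks.
sorted (value, group, rank): (5,G1,1), (6,G2,2), (11,G2,3), (12,G1,4.5), (12,G3,4.5), (15,G1,7), (15,G2,7), (15,G3,7), (18,G2,9), (20,G1,10), (24,G1,11.5), (24,G3,11.5), (27,G3,13), (28,G3,14)
Step 2: Sum ranks within each group.
R_1 = 34 (n_1 = 5)
R_2 = 21 (n_2 = 4)
R_3 = 50 (n_3 = 5)
Step 3: H = 12/(N(N+1)) * sum(R_i^2/n_i) - 3(N+1)
     = 12/(14*15) * (34^2/5 + 21^2/4 + 50^2/5) - 3*15
     = 0.057143 * 841.45 - 45
     = 3.082857.
Step 4: Ties present; correction factor C = 1 - 36/(14^3 - 14) = 0.986813. Corrected H = 3.082857 / 0.986813 = 3.124053.
Step 5: Under H0, H ~ chi^2(2); p-value = 0.209711.
Step 6: alpha = 0.1. fail to reject H0.

H = 3.1241, df = 2, p = 0.209711, fail to reject H0.


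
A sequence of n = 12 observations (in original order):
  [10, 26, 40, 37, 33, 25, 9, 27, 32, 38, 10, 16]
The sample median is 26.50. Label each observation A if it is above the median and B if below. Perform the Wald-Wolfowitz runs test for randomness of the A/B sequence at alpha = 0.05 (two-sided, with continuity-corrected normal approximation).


Step 1: Compute median = 26.50; label A = above, B = below.
Labels in order: BBAAABBAAABB  (n_A = 6, n_B = 6)
Step 2: Count runs R = 5.
Step 3: Under H0 (random ordering), E[R] = 2*n_A*n_B/(n_A+n_B) + 1 = 2*6*6/12 + 1 = 7.0000.
        Var[R] = 2*n_A*n_B*(2*n_A*n_B - n_A - n_B) / ((n_A+n_B)^2 * (n_A+n_B-1)) = 4320/1584 = 2.7273.
        SD[R] = 1.6514.
Step 4: Continuity-corrected z = (R + 0.5 - E[R]) / SD[R] = (5 + 0.5 - 7.0000) / 1.6514 = -0.9083.
Step 5: Two-sided p-value via normal approximation = 2*(1 - Phi(|z|)) = 0.363722.
Step 6: alpha = 0.05. fail to reject H0.

R = 5, z = -0.9083, p = 0.363722, fail to reject H0.


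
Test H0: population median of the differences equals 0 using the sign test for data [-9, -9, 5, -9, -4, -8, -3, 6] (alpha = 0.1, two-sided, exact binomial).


Step 1: Discard zero differences. Original n = 8; n_eff = number of nonzero differences = 8.
Nonzero differences (with sign): -9, -9, +5, -9, -4, -8, -3, +6
Step 2: Count signs: positive = 2, negative = 6.
Step 3: Under H0: P(positive) = 0.5, so the number of positives S ~ Bin(8, 0.5).
Step 4: Two-sided exact p-value = sum of Bin(8,0.5) probabilities at or below the observed probability = 0.289062.
Step 5: alpha = 0.1. fail to reject H0.

n_eff = 8, pos = 2, neg = 6, p = 0.289062, fail to reject H0.


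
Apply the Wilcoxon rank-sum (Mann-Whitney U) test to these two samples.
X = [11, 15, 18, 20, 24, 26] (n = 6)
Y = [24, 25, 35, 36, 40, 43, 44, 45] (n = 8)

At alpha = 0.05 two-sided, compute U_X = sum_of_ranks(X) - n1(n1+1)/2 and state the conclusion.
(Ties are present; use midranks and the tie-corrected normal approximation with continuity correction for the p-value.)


Step 1: Combine and sort all 14 observations; assign midranks.
sorted (value, group): (11,X), (15,X), (18,X), (20,X), (24,X), (24,Y), (25,Y), (26,X), (35,Y), (36,Y), (40,Y), (43,Y), (44,Y), (45,Y)
ranks: 11->1, 15->2, 18->3, 20->4, 24->5.5, 24->5.5, 25->7, 26->8, 35->9, 36->10, 40->11, 43->12, 44->13, 45->14
Step 2: Rank sum for X: R1 = 1 + 2 + 3 + 4 + 5.5 + 8 = 23.5.
Step 3: U_X = R1 - n1(n1+1)/2 = 23.5 - 6*7/2 = 23.5 - 21 = 2.5.
       U_Y = n1*n2 - U_X = 48 - 2.5 = 45.5.
Step 4: Ties are present, so use the tie-corrected normal approximation (with continuity correction) for the p-value.
Step 5: p-value = 0.006646; compare to alpha = 0.05. reject H0.

U_X = 2.5, p = 0.006646, reject H0 at alpha = 0.05.


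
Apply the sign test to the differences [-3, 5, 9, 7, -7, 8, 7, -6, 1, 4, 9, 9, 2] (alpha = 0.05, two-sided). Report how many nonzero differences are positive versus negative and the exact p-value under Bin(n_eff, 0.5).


Step 1: Discard zero differences. Original n = 13; n_eff = number of nonzero differences = 13.
Nonzero differences (with sign): -3, +5, +9, +7, -7, +8, +7, -6, +1, +4, +9, +9, +2
Step 2: Count signs: positive = 10, negative = 3.
Step 3: Under H0: P(positive) = 0.5, so the number of positives S ~ Bin(13, 0.5).
Step 4: Two-sided exact p-value = sum of Bin(13,0.5) probabilities at or below the observed probability = 0.092285.
Step 5: alpha = 0.05. fail to reject H0.

n_eff = 13, pos = 10, neg = 3, p = 0.092285, fail to reject H0.


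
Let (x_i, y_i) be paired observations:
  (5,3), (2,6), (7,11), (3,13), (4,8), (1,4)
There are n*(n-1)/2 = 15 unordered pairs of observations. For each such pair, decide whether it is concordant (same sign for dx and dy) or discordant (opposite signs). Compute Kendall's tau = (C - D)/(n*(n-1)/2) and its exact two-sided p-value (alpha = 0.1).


Step 1: Enumerate the 15 unordered pairs (i,j) with i<j and classify each by sign(x_j-x_i) * sign(y_j-y_i).
  (1,2):dx=-3,dy=+3->D; (1,3):dx=+2,dy=+8->C; (1,4):dx=-2,dy=+10->D; (1,5):dx=-1,dy=+5->D
  (1,6):dx=-4,dy=+1->D; (2,3):dx=+5,dy=+5->C; (2,4):dx=+1,dy=+7->C; (2,5):dx=+2,dy=+2->C
  (2,6):dx=-1,dy=-2->C; (3,4):dx=-4,dy=+2->D; (3,5):dx=-3,dy=-3->C; (3,6):dx=-6,dy=-7->C
  (4,5):dx=+1,dy=-5->D; (4,6):dx=-2,dy=-9->C; (5,6):dx=-3,dy=-4->C
Step 2: C = 9, D = 6, total pairs = 15.
Step 3: tau = (C - D)/(n(n-1)/2) = (9 - 6)/15 = 0.200000.
Step 4: Exact two-sided p-value (enumerate n! = 720 permutations of y under H0): p = 0.719444.
Step 5: alpha = 0.1. fail to reject H0.

tau_b = 0.2000 (C=9, D=6), p = 0.719444, fail to reject H0.


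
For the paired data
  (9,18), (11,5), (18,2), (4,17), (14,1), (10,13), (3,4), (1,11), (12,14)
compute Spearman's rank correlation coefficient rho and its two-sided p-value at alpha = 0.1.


Step 1: Rank x and y separately (midranks; no ties here).
rank(x): 9->4, 11->6, 18->9, 4->3, 14->8, 10->5, 3->2, 1->1, 12->7
rank(y): 18->9, 5->4, 2->2, 17->8, 1->1, 13->6, 4->3, 11->5, 14->7
Step 2: d_i = R_x(i) - R_y(i); compute d_i^2.
  (4-9)^2=25, (6-4)^2=4, (9-2)^2=49, (3-8)^2=25, (8-1)^2=49, (5-6)^2=1, (2-3)^2=1, (1-5)^2=16, (7-7)^2=0
sum(d^2) = 170.
Step 3: rho = 1 - 6*170 / (9*(9^2 - 1)) = 1 - 1020/720 = -0.416667.
Step 4: Under H0, t = rho * sqrt((n-2)/(1-rho^2)) = -1.2127 ~ t(7).
Step 5: Two-sided p-value from the t-distribution with 7 df = 0.264586.
Step 6: alpha = 0.1. fail to reject H0.

rho = -0.4167, p = 0.264586, fail to reject H0 at alpha = 0.1.


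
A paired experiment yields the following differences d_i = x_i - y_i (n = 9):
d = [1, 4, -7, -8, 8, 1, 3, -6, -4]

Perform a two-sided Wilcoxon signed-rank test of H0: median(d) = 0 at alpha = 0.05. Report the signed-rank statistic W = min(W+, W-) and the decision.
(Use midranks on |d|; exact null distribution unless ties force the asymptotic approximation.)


Step 1: Drop any zero differences (none here) and take |d_i|.
|d| = [1, 4, 7, 8, 8, 1, 3, 6, 4]
Step 2: Midrank |d_i| (ties get averaged ranks).
ranks: |1|->1.5, |4|->4.5, |7|->7, |8|->8.5, |8|->8.5, |1|->1.5, |3|->3, |6|->6, |4|->4.5
Step 3: Attach original signs; sum ranks with positive sign and with negative sign.
W+ = 1.5 + 4.5 + 8.5 + 1.5 + 3 = 19
W- = 7 + 8.5 + 6 + 4.5 = 26
(Check: W+ + W- = 45 should equal n(n+1)/2 = 45.)
Step 4: Test statistic W = min(W+, W-) = 19.
Step 5: Ties in |d|, so use the tie-corrected normal approximation.
        E[W] = n(n+1)/4 = 9*10/4 = 22.5.
        Tie groups: |d|=1 (t=2), |d|=4 (t=2), |d|=8 (t=2); sum(t^3 - t) = 18.
        Var[W] = n(n+1)(2n+1)/24 - sum(t^3-t)/48 = 1710/24 - 18/48 = 70.875.
        z = (W - E[W]) / sqrt(Var[W]) = (19 - 22.5) / 8.4187 = -0.4157.
        Two-sided p = 2*Phi(z) = 0.677600.
Step 6: alpha = 0.05. fail to reject H0.

W+ = 19, W- = 26, W = min = 19, p = 0.677600, fail to reject H0.


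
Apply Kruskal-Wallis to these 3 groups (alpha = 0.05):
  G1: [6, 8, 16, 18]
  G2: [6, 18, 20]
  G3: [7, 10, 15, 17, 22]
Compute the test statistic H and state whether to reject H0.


Step 1: Combine all N = 12 observations and assign midranks.
sorted (value, group, rank): (6,G1,1.5), (6,G2,1.5), (7,G3,3), (8,G1,4), (10,G3,5), (15,G3,6), (16,G1,7), (17,G3,8), (18,G1,9.5), (18,G2,9.5), (20,G2,11), (22,G3,12)
Step 2: Sum ranks within each group.
R_1 = 22 (n_1 = 4)
R_2 = 22 (n_2 = 3)
R_3 = 34 (n_3 = 5)
Step 3: H = 12/(N(N+1)) * sum(R_i^2/n_i) - 3(N+1)
     = 12/(12*13) * (22^2/4 + 22^2/3 + 34^2/5) - 3*13
     = 0.076923 * 513.533 - 39
     = 0.502564.
Step 4: Ties present; correction factor C = 1 - 12/(12^3 - 12) = 0.993007. Corrected H = 0.502564 / 0.993007 = 0.506103.
Step 5: Under H0, H ~ chi^2(2); p-value = 0.776428.
Step 6: alpha = 0.05. fail to reject H0.

H = 0.5061, df = 2, p = 0.776428, fail to reject H0.


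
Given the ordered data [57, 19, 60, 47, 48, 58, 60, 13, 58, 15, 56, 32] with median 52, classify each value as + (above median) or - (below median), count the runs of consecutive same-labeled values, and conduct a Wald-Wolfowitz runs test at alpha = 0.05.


Step 1: Compute median = 52; label A = above, B = below.
Labels in order: ABABBAABABAB  (n_A = 6, n_B = 6)
Step 2: Count runs R = 10.
Step 3: Under H0 (random ordering), E[R] = 2*n_A*n_B/(n_A+n_B) + 1 = 2*6*6/12 + 1 = 7.0000.
        Var[R] = 2*n_A*n_B*(2*n_A*n_B - n_A - n_B) / ((n_A+n_B)^2 * (n_A+n_B-1)) = 4320/1584 = 2.7273.
        SD[R] = 1.6514.
Step 4: Continuity-corrected z = (R - 0.5 - E[R]) / SD[R] = (10 - 0.5 - 7.0000) / 1.6514 = 1.5138.
Step 5: Two-sided p-value via normal approximation = 2*(1 - Phi(|z|)) = 0.130070.
Step 6: alpha = 0.05. fail to reject H0.

R = 10, z = 1.5138, p = 0.130070, fail to reject H0.


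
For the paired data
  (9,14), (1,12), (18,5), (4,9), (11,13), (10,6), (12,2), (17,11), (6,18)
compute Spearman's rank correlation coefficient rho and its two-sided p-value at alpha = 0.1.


Step 1: Rank x and y separately (midranks; no ties here).
rank(x): 9->4, 1->1, 18->9, 4->2, 11->6, 10->5, 12->7, 17->8, 6->3
rank(y): 14->8, 12->6, 5->2, 9->4, 13->7, 6->3, 2->1, 11->5, 18->9
Step 2: d_i = R_x(i) - R_y(i); compute d_i^2.
  (4-8)^2=16, (1-6)^2=25, (9-2)^2=49, (2-4)^2=4, (6-7)^2=1, (5-3)^2=4, (7-1)^2=36, (8-5)^2=9, (3-9)^2=36
sum(d^2) = 180.
Step 3: rho = 1 - 6*180 / (9*(9^2 - 1)) = 1 - 1080/720 = -0.500000.
Step 4: Under H0, t = rho * sqrt((n-2)/(1-rho^2)) = -1.5275 ~ t(7).
Step 5: Two-sided p-value from the t-distribution with 7 df = 0.170471.
Step 6: alpha = 0.1. fail to reject H0.

rho = -0.5000, p = 0.170471, fail to reject H0 at alpha = 0.1.


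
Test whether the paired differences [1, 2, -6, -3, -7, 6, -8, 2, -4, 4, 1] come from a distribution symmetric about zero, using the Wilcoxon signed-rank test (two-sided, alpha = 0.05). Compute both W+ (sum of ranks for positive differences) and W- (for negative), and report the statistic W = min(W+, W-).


Step 1: Drop any zero differences (none here) and take |d_i|.
|d| = [1, 2, 6, 3, 7, 6, 8, 2, 4, 4, 1]
Step 2: Midrank |d_i| (ties get averaged ranks).
ranks: |1|->1.5, |2|->3.5, |6|->8.5, |3|->5, |7|->10, |6|->8.5, |8|->11, |2|->3.5, |4|->6.5, |4|->6.5, |1|->1.5
Step 3: Attach original signs; sum ranks with positive sign and with negative sign.
W+ = 1.5 + 3.5 + 8.5 + 3.5 + 6.5 + 1.5 = 25
W- = 8.5 + 5 + 10 + 11 + 6.5 = 41
(Check: W+ + W- = 66 should equal n(n+1)/2 = 66.)
Step 4: Test statistic W = min(W+, W-) = 25.
Step 5: Ties in |d|, so use the tie-corrected normal approximation.
        E[W] = n(n+1)/4 = 11*12/4 = 33.
        Tie groups: |d|=1 (t=2), |d|=2 (t=2), |d|=4 (t=2), |d|=6 (t=2); sum(t^3 - t) = 24.
        Var[W] = n(n+1)(2n+1)/24 - sum(t^3-t)/48 = 3036/24 - 24/48 = 126.
        z = (W - E[W]) / sqrt(Var[W]) = (25 - 33) / 11.2250 = -0.7127.
        Two-sided p = 2*Phi(z) = 0.476033.
Step 6: alpha = 0.05. fail to reject H0.

W+ = 25, W- = 41, W = min = 25, p = 0.476033, fail to reject H0.


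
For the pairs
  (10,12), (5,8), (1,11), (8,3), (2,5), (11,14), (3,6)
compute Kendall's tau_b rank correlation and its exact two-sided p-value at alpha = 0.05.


Step 1: Enumerate the 21 unordered pairs (i,j) with i<j and classify each by sign(x_j-x_i) * sign(y_j-y_i).
  (1,2):dx=-5,dy=-4->C; (1,3):dx=-9,dy=-1->C; (1,4):dx=-2,dy=-9->C; (1,5):dx=-8,dy=-7->C
  (1,6):dx=+1,dy=+2->C; (1,7):dx=-7,dy=-6->C; (2,3):dx=-4,dy=+3->D; (2,4):dx=+3,dy=-5->D
  (2,5):dx=-3,dy=-3->C; (2,6):dx=+6,dy=+6->C; (2,7):dx=-2,dy=-2->C; (3,4):dx=+7,dy=-8->D
  (3,5):dx=+1,dy=-6->D; (3,6):dx=+10,dy=+3->C; (3,7):dx=+2,dy=-5->D; (4,5):dx=-6,dy=+2->D
  (4,6):dx=+3,dy=+11->C; (4,7):dx=-5,dy=+3->D; (5,6):dx=+9,dy=+9->C; (5,7):dx=+1,dy=+1->C
  (6,7):dx=-8,dy=-8->C
Step 2: C = 14, D = 7, total pairs = 21.
Step 3: tau = (C - D)/(n(n-1)/2) = (14 - 7)/21 = 0.333333.
Step 4: Exact two-sided p-value (enumerate n! = 5040 permutations of y under H0): p = 0.381349.
Step 5: alpha = 0.05. fail to reject H0.

tau_b = 0.3333 (C=14, D=7), p = 0.381349, fail to reject H0.


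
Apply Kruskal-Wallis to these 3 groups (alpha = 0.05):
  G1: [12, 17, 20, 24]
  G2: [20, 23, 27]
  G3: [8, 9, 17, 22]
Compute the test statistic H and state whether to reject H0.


Step 1: Combine all N = 11 observations and assign midranks.
sorted (value, group, rank): (8,G3,1), (9,G3,2), (12,G1,3), (17,G1,4.5), (17,G3,4.5), (20,G1,6.5), (20,G2,6.5), (22,G3,8), (23,G2,9), (24,G1,10), (27,G2,11)
Step 2: Sum ranks within each group.
R_1 = 24 (n_1 = 4)
R_2 = 26.5 (n_2 = 3)
R_3 = 15.5 (n_3 = 4)
Step 3: H = 12/(N(N+1)) * sum(R_i^2/n_i) - 3(N+1)
     = 12/(11*12) * (24^2/4 + 26.5^2/3 + 15.5^2/4) - 3*12
     = 0.090909 * 438.146 - 36
     = 3.831439.
Step 4: Ties present; correction factor C = 1 - 12/(11^3 - 11) = 0.990909. Corrected H = 3.831439 / 0.990909 = 3.866590.
Step 5: Under H0, H ~ chi^2(2); p-value = 0.144671.
Step 6: alpha = 0.05. fail to reject H0.

H = 3.8666, df = 2, p = 0.144671, fail to reject H0.


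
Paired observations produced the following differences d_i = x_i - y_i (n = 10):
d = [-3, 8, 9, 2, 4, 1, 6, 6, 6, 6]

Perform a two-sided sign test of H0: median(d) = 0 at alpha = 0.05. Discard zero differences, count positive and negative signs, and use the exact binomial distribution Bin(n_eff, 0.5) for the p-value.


Step 1: Discard zero differences. Original n = 10; n_eff = number of nonzero differences = 10.
Nonzero differences (with sign): -3, +8, +9, +2, +4, +1, +6, +6, +6, +6
Step 2: Count signs: positive = 9, negative = 1.
Step 3: Under H0: P(positive) = 0.5, so the number of positives S ~ Bin(10, 0.5).
Step 4: Two-sided exact p-value = sum of Bin(10,0.5) probabilities at or below the observed probability = 0.021484.
Step 5: alpha = 0.05. reject H0.

n_eff = 10, pos = 9, neg = 1, p = 0.021484, reject H0.


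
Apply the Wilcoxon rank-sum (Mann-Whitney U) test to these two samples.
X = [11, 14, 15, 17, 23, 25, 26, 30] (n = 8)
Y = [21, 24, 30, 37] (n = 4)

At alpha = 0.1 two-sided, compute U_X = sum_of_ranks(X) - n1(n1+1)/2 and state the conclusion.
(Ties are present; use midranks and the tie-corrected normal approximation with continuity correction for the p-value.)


Step 1: Combine and sort all 12 observations; assign midranks.
sorted (value, group): (11,X), (14,X), (15,X), (17,X), (21,Y), (23,X), (24,Y), (25,X), (26,X), (30,X), (30,Y), (37,Y)
ranks: 11->1, 14->2, 15->3, 17->4, 21->5, 23->6, 24->7, 25->8, 26->9, 30->10.5, 30->10.5, 37->12
Step 2: Rank sum for X: R1 = 1 + 2 + 3 + 4 + 6 + 8 + 9 + 10.5 = 43.5.
Step 3: U_X = R1 - n1(n1+1)/2 = 43.5 - 8*9/2 = 43.5 - 36 = 7.5.
       U_Y = n1*n2 - U_X = 32 - 7.5 = 24.5.
Step 4: Ties are present, so use the tie-corrected normal approximation (with continuity correction) for the p-value.
Step 5: p-value = 0.173478; compare to alpha = 0.1. fail to reject H0.

U_X = 7.5, p = 0.173478, fail to reject H0 at alpha = 0.1.


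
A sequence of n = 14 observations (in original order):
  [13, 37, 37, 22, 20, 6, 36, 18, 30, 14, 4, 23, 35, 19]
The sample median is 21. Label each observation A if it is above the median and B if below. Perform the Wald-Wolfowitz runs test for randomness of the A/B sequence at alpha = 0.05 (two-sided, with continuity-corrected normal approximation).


Step 1: Compute median = 21; label A = above, B = below.
Labels in order: BAAABBABABBAAB  (n_A = 7, n_B = 7)
Step 2: Count runs R = 9.
Step 3: Under H0 (random ordering), E[R] = 2*n_A*n_B/(n_A+n_B) + 1 = 2*7*7/14 + 1 = 8.0000.
        Var[R] = 2*n_A*n_B*(2*n_A*n_B - n_A - n_B) / ((n_A+n_B)^2 * (n_A+n_B-1)) = 8232/2548 = 3.2308.
        SD[R] = 1.7974.
Step 4: Continuity-corrected z = (R - 0.5 - E[R]) / SD[R] = (9 - 0.5 - 8.0000) / 1.7974 = 0.2782.
Step 5: Two-sided p-value via normal approximation = 2*(1 - Phi(|z|)) = 0.780879.
Step 6: alpha = 0.05. fail to reject H0.

R = 9, z = 0.2782, p = 0.780879, fail to reject H0.


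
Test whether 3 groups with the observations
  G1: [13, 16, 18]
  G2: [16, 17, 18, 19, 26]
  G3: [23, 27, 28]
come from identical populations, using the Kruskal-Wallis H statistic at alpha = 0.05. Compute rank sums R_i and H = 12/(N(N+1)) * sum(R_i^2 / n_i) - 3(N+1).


Step 1: Combine all N = 11 observations and assign midranks.
sorted (value, group, rank): (13,G1,1), (16,G1,2.5), (16,G2,2.5), (17,G2,4), (18,G1,5.5), (18,G2,5.5), (19,G2,7), (23,G3,8), (26,G2,9), (27,G3,10), (28,G3,11)
Step 2: Sum ranks within each group.
R_1 = 9 (n_1 = 3)
R_2 = 28 (n_2 = 5)
R_3 = 29 (n_3 = 3)
Step 3: H = 12/(N(N+1)) * sum(R_i^2/n_i) - 3(N+1)
     = 12/(11*12) * (9^2/3 + 28^2/5 + 29^2/3) - 3*12
     = 0.090909 * 464.133 - 36
     = 6.193939.
Step 4: Ties present; correction factor C = 1 - 12/(11^3 - 11) = 0.990909. Corrected H = 6.193939 / 0.990909 = 6.250765.
Step 5: Under H0, H ~ chi^2(2); p-value = 0.043920.
Step 6: alpha = 0.05. reject H0.

H = 6.2508, df = 2, p = 0.043920, reject H0.


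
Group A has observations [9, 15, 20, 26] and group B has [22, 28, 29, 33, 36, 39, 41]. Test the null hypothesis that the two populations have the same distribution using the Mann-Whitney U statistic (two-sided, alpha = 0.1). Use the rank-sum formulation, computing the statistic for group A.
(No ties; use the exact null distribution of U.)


Step 1: Combine and sort all 11 observations; assign midranks.
sorted (value, group): (9,X), (15,X), (20,X), (22,Y), (26,X), (28,Y), (29,Y), (33,Y), (36,Y), (39,Y), (41,Y)
ranks: 9->1, 15->2, 20->3, 22->4, 26->5, 28->6, 29->7, 33->8, 36->9, 39->10, 41->11
Step 2: Rank sum for X: R1 = 1 + 2 + 3 + 5 = 11.
Step 3: U_X = R1 - n1(n1+1)/2 = 11 - 4*5/2 = 11 - 10 = 1.
       U_Y = n1*n2 - U_X = 28 - 1 = 27.
Step 4: No ties, so the exact null distribution of U (based on enumerating the C(11,4) = 330 equally likely rank assignments) gives the two-sided p-value.
Step 5: p-value = 0.012121; compare to alpha = 0.1. reject H0.

U_X = 1, p = 0.012121, reject H0 at alpha = 0.1.


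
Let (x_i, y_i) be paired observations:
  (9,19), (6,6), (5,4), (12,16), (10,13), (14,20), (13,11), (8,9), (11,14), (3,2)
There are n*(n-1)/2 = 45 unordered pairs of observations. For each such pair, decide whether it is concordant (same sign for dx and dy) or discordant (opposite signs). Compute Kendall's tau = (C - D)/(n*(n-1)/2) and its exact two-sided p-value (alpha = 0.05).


Step 1: Enumerate the 45 unordered pairs (i,j) with i<j and classify each by sign(x_j-x_i) * sign(y_j-y_i).
  (1,2):dx=-3,dy=-13->C; (1,3):dx=-4,dy=-15->C; (1,4):dx=+3,dy=-3->D; (1,5):dx=+1,dy=-6->D
  (1,6):dx=+5,dy=+1->C; (1,7):dx=+4,dy=-8->D; (1,8):dx=-1,dy=-10->C; (1,9):dx=+2,dy=-5->D
  (1,10):dx=-6,dy=-17->C; (2,3):dx=-1,dy=-2->C; (2,4):dx=+6,dy=+10->C; (2,5):dx=+4,dy=+7->C
  (2,6):dx=+8,dy=+14->C; (2,7):dx=+7,dy=+5->C; (2,8):dx=+2,dy=+3->C; (2,9):dx=+5,dy=+8->C
  (2,10):dx=-3,dy=-4->C; (3,4):dx=+7,dy=+12->C; (3,5):dx=+5,dy=+9->C; (3,6):dx=+9,dy=+16->C
  (3,7):dx=+8,dy=+7->C; (3,8):dx=+3,dy=+5->C; (3,9):dx=+6,dy=+10->C; (3,10):dx=-2,dy=-2->C
  (4,5):dx=-2,dy=-3->C; (4,6):dx=+2,dy=+4->C; (4,7):dx=+1,dy=-5->D; (4,8):dx=-4,dy=-7->C
  (4,9):dx=-1,dy=-2->C; (4,10):dx=-9,dy=-14->C; (5,6):dx=+4,dy=+7->C; (5,7):dx=+3,dy=-2->D
  (5,8):dx=-2,dy=-4->C; (5,9):dx=+1,dy=+1->C; (5,10):dx=-7,dy=-11->C; (6,7):dx=-1,dy=-9->C
  (6,8):dx=-6,dy=-11->C; (6,9):dx=-3,dy=-6->C; (6,10):dx=-11,dy=-18->C; (7,8):dx=-5,dy=-2->C
  (7,9):dx=-2,dy=+3->D; (7,10):dx=-10,dy=-9->C; (8,9):dx=+3,dy=+5->C; (8,10):dx=-5,dy=-7->C
  (9,10):dx=-8,dy=-12->C
Step 2: C = 38, D = 7, total pairs = 45.
Step 3: tau = (C - D)/(n(n-1)/2) = (38 - 7)/45 = 0.688889.
Step 4: Exact two-sided p-value (enumerate n! = 3628800 permutations of y under H0): p = 0.004687.
Step 5: alpha = 0.05. reject H0.

tau_b = 0.6889 (C=38, D=7), p = 0.004687, reject H0.


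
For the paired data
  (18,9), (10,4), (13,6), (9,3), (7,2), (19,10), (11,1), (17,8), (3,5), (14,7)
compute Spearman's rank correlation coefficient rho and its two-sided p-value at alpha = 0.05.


Step 1: Rank x and y separately (midranks; no ties here).
rank(x): 18->9, 10->4, 13->6, 9->3, 7->2, 19->10, 11->5, 17->8, 3->1, 14->7
rank(y): 9->9, 4->4, 6->6, 3->3, 2->2, 10->10, 1->1, 8->8, 5->5, 7->7
Step 2: d_i = R_x(i) - R_y(i); compute d_i^2.
  (9-9)^2=0, (4-4)^2=0, (6-6)^2=0, (3-3)^2=0, (2-2)^2=0, (10-10)^2=0, (5-1)^2=16, (8-8)^2=0, (1-5)^2=16, (7-7)^2=0
sum(d^2) = 32.
Step 3: rho = 1 - 6*32 / (10*(10^2 - 1)) = 1 - 192/990 = 0.806061.
Step 4: Under H0, t = rho * sqrt((n-2)/(1-rho^2)) = 3.8522 ~ t(8).
Step 5: Two-sided p-value from the t-distribution with 8 df = 0.004862.
Step 6: alpha = 0.05. reject H0.

rho = 0.8061, p = 0.004862, reject H0 at alpha = 0.05.


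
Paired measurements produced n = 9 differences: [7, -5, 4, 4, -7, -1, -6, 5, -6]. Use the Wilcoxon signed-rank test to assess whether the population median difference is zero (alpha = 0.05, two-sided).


Step 1: Drop any zero differences (none here) and take |d_i|.
|d| = [7, 5, 4, 4, 7, 1, 6, 5, 6]
Step 2: Midrank |d_i| (ties get averaged ranks).
ranks: |7|->8.5, |5|->4.5, |4|->2.5, |4|->2.5, |7|->8.5, |1|->1, |6|->6.5, |5|->4.5, |6|->6.5
Step 3: Attach original signs; sum ranks with positive sign and with negative sign.
W+ = 8.5 + 2.5 + 2.5 + 4.5 = 18
W- = 4.5 + 8.5 + 1 + 6.5 + 6.5 = 27
(Check: W+ + W- = 45 should equal n(n+1)/2 = 45.)
Step 4: Test statistic W = min(W+, W-) = 18.
Step 5: Ties in |d|, so use the tie-corrected normal approximation.
        E[W] = n(n+1)/4 = 9*10/4 = 22.5.
        Tie groups: |d|=4 (t=2), |d|=5 (t=2), |d|=6 (t=2), |d|=7 (t=2); sum(t^3 - t) = 24.
        Var[W] = n(n+1)(2n+1)/24 - sum(t^3-t)/48 = 1710/24 - 24/48 = 70.75.
        z = (W - E[W]) / sqrt(Var[W]) = (18 - 22.5) / 8.4113 = -0.5350.
        Two-sided p = 2*Phi(z) = 0.592654.
Step 6: alpha = 0.05. fail to reject H0.

W+ = 18, W- = 27, W = min = 18, p = 0.592654, fail to reject H0.


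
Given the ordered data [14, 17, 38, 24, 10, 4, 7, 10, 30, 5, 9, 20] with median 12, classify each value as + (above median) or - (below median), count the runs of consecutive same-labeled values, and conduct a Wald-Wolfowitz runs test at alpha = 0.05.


Step 1: Compute median = 12; label A = above, B = below.
Labels in order: AAAABBBBABBA  (n_A = 6, n_B = 6)
Step 2: Count runs R = 5.
Step 3: Under H0 (random ordering), E[R] = 2*n_A*n_B/(n_A+n_B) + 1 = 2*6*6/12 + 1 = 7.0000.
        Var[R] = 2*n_A*n_B*(2*n_A*n_B - n_A - n_B) / ((n_A+n_B)^2 * (n_A+n_B-1)) = 4320/1584 = 2.7273.
        SD[R] = 1.6514.
Step 4: Continuity-corrected z = (R + 0.5 - E[R]) / SD[R] = (5 + 0.5 - 7.0000) / 1.6514 = -0.9083.
Step 5: Two-sided p-value via normal approximation = 2*(1 - Phi(|z|)) = 0.363722.
Step 6: alpha = 0.05. fail to reject H0.

R = 5, z = -0.9083, p = 0.363722, fail to reject H0.


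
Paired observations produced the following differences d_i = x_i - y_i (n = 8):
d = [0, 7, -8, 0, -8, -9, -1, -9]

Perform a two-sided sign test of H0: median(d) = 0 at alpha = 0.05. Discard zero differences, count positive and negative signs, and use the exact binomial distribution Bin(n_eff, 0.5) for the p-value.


Step 1: Discard zero differences. Original n = 8; n_eff = number of nonzero differences = 6.
Nonzero differences (with sign): +7, -8, -8, -9, -1, -9
Step 2: Count signs: positive = 1, negative = 5.
Step 3: Under H0: P(positive) = 0.5, so the number of positives S ~ Bin(6, 0.5).
Step 4: Two-sided exact p-value = sum of Bin(6,0.5) probabilities at or below the observed probability = 0.218750.
Step 5: alpha = 0.05. fail to reject H0.

n_eff = 6, pos = 1, neg = 5, p = 0.218750, fail to reject H0.


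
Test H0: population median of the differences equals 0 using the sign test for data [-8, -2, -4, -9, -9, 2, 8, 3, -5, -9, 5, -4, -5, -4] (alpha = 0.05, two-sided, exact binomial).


Step 1: Discard zero differences. Original n = 14; n_eff = number of nonzero differences = 14.
Nonzero differences (with sign): -8, -2, -4, -9, -9, +2, +8, +3, -5, -9, +5, -4, -5, -4
Step 2: Count signs: positive = 4, negative = 10.
Step 3: Under H0: P(positive) = 0.5, so the number of positives S ~ Bin(14, 0.5).
Step 4: Two-sided exact p-value = sum of Bin(14,0.5) probabilities at or below the observed probability = 0.179565.
Step 5: alpha = 0.05. fail to reject H0.

n_eff = 14, pos = 4, neg = 10, p = 0.179565, fail to reject H0.


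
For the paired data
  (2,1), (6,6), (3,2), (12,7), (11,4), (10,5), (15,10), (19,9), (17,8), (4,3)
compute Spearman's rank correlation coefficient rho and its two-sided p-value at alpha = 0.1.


Step 1: Rank x and y separately (midranks; no ties here).
rank(x): 2->1, 6->4, 3->2, 12->7, 11->6, 10->5, 15->8, 19->10, 17->9, 4->3
rank(y): 1->1, 6->6, 2->2, 7->7, 4->4, 5->5, 10->10, 9->9, 8->8, 3->3
Step 2: d_i = R_x(i) - R_y(i); compute d_i^2.
  (1-1)^2=0, (4-6)^2=4, (2-2)^2=0, (7-7)^2=0, (6-4)^2=4, (5-5)^2=0, (8-10)^2=4, (10-9)^2=1, (9-8)^2=1, (3-3)^2=0
sum(d^2) = 14.
Step 3: rho = 1 - 6*14 / (10*(10^2 - 1)) = 1 - 84/990 = 0.915152.
Step 4: Under H0, t = rho * sqrt((n-2)/(1-rho^2)) = 6.4212 ~ t(8).
Step 5: Two-sided p-value from the t-distribution with 8 df = 0.000204.
Step 6: alpha = 0.1. reject H0.

rho = 0.9152, p = 0.000204, reject H0 at alpha = 0.1.


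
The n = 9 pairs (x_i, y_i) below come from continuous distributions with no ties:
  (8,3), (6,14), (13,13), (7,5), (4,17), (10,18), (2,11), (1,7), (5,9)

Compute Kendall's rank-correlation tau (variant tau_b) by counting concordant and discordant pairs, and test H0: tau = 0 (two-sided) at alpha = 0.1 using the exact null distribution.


Step 1: Enumerate the 36 unordered pairs (i,j) with i<j and classify each by sign(x_j-x_i) * sign(y_j-y_i).
  (1,2):dx=-2,dy=+11->D; (1,3):dx=+5,dy=+10->C; (1,4):dx=-1,dy=+2->D; (1,5):dx=-4,dy=+14->D
  (1,6):dx=+2,dy=+15->C; (1,7):dx=-6,dy=+8->D; (1,8):dx=-7,dy=+4->D; (1,9):dx=-3,dy=+6->D
  (2,3):dx=+7,dy=-1->D; (2,4):dx=+1,dy=-9->D; (2,5):dx=-2,dy=+3->D; (2,6):dx=+4,dy=+4->C
  (2,7):dx=-4,dy=-3->C; (2,8):dx=-5,dy=-7->C; (2,9):dx=-1,dy=-5->C; (3,4):dx=-6,dy=-8->C
  (3,5):dx=-9,dy=+4->D; (3,6):dx=-3,dy=+5->D; (3,7):dx=-11,dy=-2->C; (3,8):dx=-12,dy=-6->C
  (3,9):dx=-8,dy=-4->C; (4,5):dx=-3,dy=+12->D; (4,6):dx=+3,dy=+13->C; (4,7):dx=-5,dy=+6->D
  (4,8):dx=-6,dy=+2->D; (4,9):dx=-2,dy=+4->D; (5,6):dx=+6,dy=+1->C; (5,7):dx=-2,dy=-6->C
  (5,8):dx=-3,dy=-10->C; (5,9):dx=+1,dy=-8->D; (6,7):dx=-8,dy=-7->C; (6,8):dx=-9,dy=-11->C
  (6,9):dx=-5,dy=-9->C; (7,8):dx=-1,dy=-4->C; (7,9):dx=+3,dy=-2->D; (8,9):dx=+4,dy=+2->C
Step 2: C = 19, D = 17, total pairs = 36.
Step 3: tau = (C - D)/(n(n-1)/2) = (19 - 17)/36 = 0.055556.
Step 4: Exact two-sided p-value (enumerate n! = 362880 permutations of y under H0): p = 0.919455.
Step 5: alpha = 0.1. fail to reject H0.

tau_b = 0.0556 (C=19, D=17), p = 0.919455, fail to reject H0.


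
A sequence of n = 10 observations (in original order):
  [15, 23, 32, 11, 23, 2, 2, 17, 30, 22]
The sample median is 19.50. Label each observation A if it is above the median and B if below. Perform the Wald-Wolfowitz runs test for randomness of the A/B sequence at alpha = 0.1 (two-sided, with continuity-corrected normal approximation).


Step 1: Compute median = 19.50; label A = above, B = below.
Labels in order: BAABABBBAA  (n_A = 5, n_B = 5)
Step 2: Count runs R = 6.
Step 3: Under H0 (random ordering), E[R] = 2*n_A*n_B/(n_A+n_B) + 1 = 2*5*5/10 + 1 = 6.0000.
        Var[R] = 2*n_A*n_B*(2*n_A*n_B - n_A - n_B) / ((n_A+n_B)^2 * (n_A+n_B-1)) = 2000/900 = 2.2222.
        SD[R] = 1.4907.
Step 4: R = E[R], so z = 0 with no continuity correction.
Step 5: Two-sided p-value via normal approximation = 2*(1 - Phi(|z|)) = 1.000000.
Step 6: alpha = 0.1. fail to reject H0.

R = 6, z = 0.0000, p = 1.000000, fail to reject H0.


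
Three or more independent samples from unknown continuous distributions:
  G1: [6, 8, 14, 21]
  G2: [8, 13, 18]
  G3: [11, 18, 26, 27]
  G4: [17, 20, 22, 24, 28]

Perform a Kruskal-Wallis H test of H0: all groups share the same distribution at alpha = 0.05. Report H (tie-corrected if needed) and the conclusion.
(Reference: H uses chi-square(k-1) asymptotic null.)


Step 1: Combine all N = 16 observations and assign midranks.
sorted (value, group, rank): (6,G1,1), (8,G1,2.5), (8,G2,2.5), (11,G3,4), (13,G2,5), (14,G1,6), (17,G4,7), (18,G2,8.5), (18,G3,8.5), (20,G4,10), (21,G1,11), (22,G4,12), (24,G4,13), (26,G3,14), (27,G3,15), (28,G4,16)
Step 2: Sum ranks within each group.
R_1 = 20.5 (n_1 = 4)
R_2 = 16 (n_2 = 3)
R_3 = 41.5 (n_3 = 4)
R_4 = 58 (n_4 = 5)
Step 3: H = 12/(N(N+1)) * sum(R_i^2/n_i) - 3(N+1)
     = 12/(16*17) * (20.5^2/4 + 16^2/3 + 41.5^2/4 + 58^2/5) - 3*17
     = 0.044118 * 1293.76 - 51
     = 6.077574.
Step 4: Ties present; correction factor C = 1 - 12/(16^3 - 16) = 0.997059. Corrected H = 6.077574 / 0.997059 = 6.095501.
Step 5: Under H0, H ~ chi^2(3); p-value = 0.107055.
Step 6: alpha = 0.05. fail to reject H0.

H = 6.0955, df = 3, p = 0.107055, fail to reject H0.


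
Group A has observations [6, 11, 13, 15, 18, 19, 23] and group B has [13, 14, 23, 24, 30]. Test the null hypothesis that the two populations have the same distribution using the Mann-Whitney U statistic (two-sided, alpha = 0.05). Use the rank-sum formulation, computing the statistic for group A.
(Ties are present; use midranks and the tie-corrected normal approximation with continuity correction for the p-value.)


Step 1: Combine and sort all 12 observations; assign midranks.
sorted (value, group): (6,X), (11,X), (13,X), (13,Y), (14,Y), (15,X), (18,X), (19,X), (23,X), (23,Y), (24,Y), (30,Y)
ranks: 6->1, 11->2, 13->3.5, 13->3.5, 14->5, 15->6, 18->7, 19->8, 23->9.5, 23->9.5, 24->11, 30->12
Step 2: Rank sum for X: R1 = 1 + 2 + 3.5 + 6 + 7 + 8 + 9.5 = 37.
Step 3: U_X = R1 - n1(n1+1)/2 = 37 - 7*8/2 = 37 - 28 = 9.
       U_Y = n1*n2 - U_X = 35 - 9 = 26.
Step 4: Ties are present, so use the tie-corrected normal approximation (with continuity correction) for the p-value.
Step 5: p-value = 0.192314; compare to alpha = 0.05. fail to reject H0.

U_X = 9, p = 0.192314, fail to reject H0 at alpha = 0.05.


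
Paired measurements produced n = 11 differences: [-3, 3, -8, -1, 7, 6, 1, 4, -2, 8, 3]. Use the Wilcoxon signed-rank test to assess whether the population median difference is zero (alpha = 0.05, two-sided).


Step 1: Drop any zero differences (none here) and take |d_i|.
|d| = [3, 3, 8, 1, 7, 6, 1, 4, 2, 8, 3]
Step 2: Midrank |d_i| (ties get averaged ranks).
ranks: |3|->5, |3|->5, |8|->10.5, |1|->1.5, |7|->9, |6|->8, |1|->1.5, |4|->7, |2|->3, |8|->10.5, |3|->5
Step 3: Attach original signs; sum ranks with positive sign and with negative sign.
W+ = 5 + 9 + 8 + 1.5 + 7 + 10.5 + 5 = 46
W- = 5 + 10.5 + 1.5 + 3 = 20
(Check: W+ + W- = 66 should equal n(n+1)/2 = 66.)
Step 4: Test statistic W = min(W+, W-) = 20.
Step 5: Ties in |d|, so use the tie-corrected normal approximation.
        E[W] = n(n+1)/4 = 11*12/4 = 33.
        Tie groups: |d|=1 (t=2), |d|=3 (t=3), |d|=8 (t=2); sum(t^3 - t) = 36.
        Var[W] = n(n+1)(2n+1)/24 - sum(t^3-t)/48 = 3036/24 - 36/48 = 125.75.
        z = (W - E[W]) / sqrt(Var[W]) = (20 - 33) / 11.2138 = -1.1593.
        Two-sided p = 2*Phi(z) = 0.246341.
Step 6: alpha = 0.05. fail to reject H0.

W+ = 46, W- = 20, W = min = 20, p = 0.246341, fail to reject H0.


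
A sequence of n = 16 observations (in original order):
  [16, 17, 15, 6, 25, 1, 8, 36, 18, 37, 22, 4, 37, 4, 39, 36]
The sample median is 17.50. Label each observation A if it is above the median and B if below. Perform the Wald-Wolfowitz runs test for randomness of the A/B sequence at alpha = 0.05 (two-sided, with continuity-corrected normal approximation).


Step 1: Compute median = 17.50; label A = above, B = below.
Labels in order: BBBBABBAAAABABAA  (n_A = 8, n_B = 8)
Step 2: Count runs R = 8.
Step 3: Under H0 (random ordering), E[R] = 2*n_A*n_B/(n_A+n_B) + 1 = 2*8*8/16 + 1 = 9.0000.
        Var[R] = 2*n_A*n_B*(2*n_A*n_B - n_A - n_B) / ((n_A+n_B)^2 * (n_A+n_B-1)) = 14336/3840 = 3.7333.
        SD[R] = 1.9322.
Step 4: Continuity-corrected z = (R + 0.5 - E[R]) / SD[R] = (8 + 0.5 - 9.0000) / 1.9322 = -0.2588.
Step 5: Two-sided p-value via normal approximation = 2*(1 - Phi(|z|)) = 0.795809.
Step 6: alpha = 0.05. fail to reject H0.

R = 8, z = -0.2588, p = 0.795809, fail to reject H0.


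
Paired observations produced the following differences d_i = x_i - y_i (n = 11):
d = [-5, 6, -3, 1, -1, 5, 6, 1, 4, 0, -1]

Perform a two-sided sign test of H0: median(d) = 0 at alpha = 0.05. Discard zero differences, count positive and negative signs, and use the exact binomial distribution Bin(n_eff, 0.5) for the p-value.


Step 1: Discard zero differences. Original n = 11; n_eff = number of nonzero differences = 10.
Nonzero differences (with sign): -5, +6, -3, +1, -1, +5, +6, +1, +4, -1
Step 2: Count signs: positive = 6, negative = 4.
Step 3: Under H0: P(positive) = 0.5, so the number of positives S ~ Bin(10, 0.5).
Step 4: Two-sided exact p-value = sum of Bin(10,0.5) probabilities at or below the observed probability = 0.753906.
Step 5: alpha = 0.05. fail to reject H0.

n_eff = 10, pos = 6, neg = 4, p = 0.753906, fail to reject H0.


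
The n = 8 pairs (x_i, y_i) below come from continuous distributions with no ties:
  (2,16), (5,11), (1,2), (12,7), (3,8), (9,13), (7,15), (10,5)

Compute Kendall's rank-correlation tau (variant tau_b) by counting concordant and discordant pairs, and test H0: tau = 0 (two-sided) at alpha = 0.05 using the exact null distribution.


Step 1: Enumerate the 28 unordered pairs (i,j) with i<j and classify each by sign(x_j-x_i) * sign(y_j-y_i).
  (1,2):dx=+3,dy=-5->D; (1,3):dx=-1,dy=-14->C; (1,4):dx=+10,dy=-9->D; (1,5):dx=+1,dy=-8->D
  (1,6):dx=+7,dy=-3->D; (1,7):dx=+5,dy=-1->D; (1,8):dx=+8,dy=-11->D; (2,3):dx=-4,dy=-9->C
  (2,4):dx=+7,dy=-4->D; (2,5):dx=-2,dy=-3->C; (2,6):dx=+4,dy=+2->C; (2,7):dx=+2,dy=+4->C
  (2,8):dx=+5,dy=-6->D; (3,4):dx=+11,dy=+5->C; (3,5):dx=+2,dy=+6->C; (3,6):dx=+8,dy=+11->C
  (3,7):dx=+6,dy=+13->C; (3,8):dx=+9,dy=+3->C; (4,5):dx=-9,dy=+1->D; (4,6):dx=-3,dy=+6->D
  (4,7):dx=-5,dy=+8->D; (4,8):dx=-2,dy=-2->C; (5,6):dx=+6,dy=+5->C; (5,7):dx=+4,dy=+7->C
  (5,8):dx=+7,dy=-3->D; (6,7):dx=-2,dy=+2->D; (6,8):dx=+1,dy=-8->D; (7,8):dx=+3,dy=-10->D
Step 2: C = 13, D = 15, total pairs = 28.
Step 3: tau = (C - D)/(n(n-1)/2) = (13 - 15)/28 = -0.071429.
Step 4: Exact two-sided p-value (enumerate n! = 40320 permutations of y under H0): p = 0.904861.
Step 5: alpha = 0.05. fail to reject H0.

tau_b = -0.0714 (C=13, D=15), p = 0.904861, fail to reject H0.
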